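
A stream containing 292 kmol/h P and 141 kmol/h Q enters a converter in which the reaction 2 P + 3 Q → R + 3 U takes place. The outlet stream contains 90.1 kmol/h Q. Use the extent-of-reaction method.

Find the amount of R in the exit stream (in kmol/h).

For Q: n = n₀ − 3ξ → 90.1 = 141 − 3ξ, giving ξ = 16.97 kmol/h.
Outlet amounts (n = n₀ + ν ξ):
  P: 292 − 2(16.97) = 258.1
  Q: 141 − 3(16.97) = 90.1
  R: 0 + 1(16.97) = 16.97
  U: 0 + 3(16.97) = 50.9

17 kmol/h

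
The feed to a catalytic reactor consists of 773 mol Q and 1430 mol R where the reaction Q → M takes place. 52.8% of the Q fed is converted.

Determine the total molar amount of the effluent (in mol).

2200 mol

Q reacted = 0.528 × 773 = 408.1 mol; ν_Q = −1, so ξ = 408.1/1 = 408.1 mol.
Outlet amounts (n = n₀ + ν ξ):
  Q: 773 − 1(408.1) = 364.9
  M: 0 + 1(408.1) = 408.1
  R: 1430 (inert)
Total out = 364.9 + 408.1 + 1430 = 2203 mol.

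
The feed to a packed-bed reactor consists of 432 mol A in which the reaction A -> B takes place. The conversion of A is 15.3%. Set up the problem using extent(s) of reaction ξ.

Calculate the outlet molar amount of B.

66.1 mol

A reacted = 0.153 × 432 = 66.1 mol; ν_A = −1, so ξ = 66.1/1 = 66.1 mol.
Outlet amounts (n = n₀ + ν ξ):
  A: 432 − 1(66.1) = 365.9
  B: 0 + 1(66.1) = 66.1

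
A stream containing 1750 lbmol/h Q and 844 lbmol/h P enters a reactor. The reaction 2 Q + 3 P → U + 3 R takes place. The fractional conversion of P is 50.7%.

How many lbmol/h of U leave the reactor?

P reacted = 0.507 × 844 = 427.9 lbmol/h; ν_P = −3, so ξ = 427.9/3 = 142.6 lbmol/h.
Outlet amounts (n = n₀ + ν ξ):
  Q: 1750 − 2(142.6) = 1465
  P: 844 − 3(142.6) = 416.1
  U: 0 + 1(142.6) = 142.6
  R: 0 + 3(142.6) = 427.9

143 lbmol/h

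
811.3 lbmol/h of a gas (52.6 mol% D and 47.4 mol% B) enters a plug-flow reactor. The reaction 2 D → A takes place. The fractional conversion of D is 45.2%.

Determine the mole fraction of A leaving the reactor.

D reacted = 0.452 × 426.7 = 192.9 lbmol/h; ν_D = −2, so ξ = 192.9/2 = 96.44 lbmol/h.
Outlet amounts (n = n₀ + ν ξ):
  D: 426.7 − 2(96.44) = 233.9
  A: 0 + 1(96.44) = 96.44
  B: 384.6 (inert)
Total out = 714.9 lbmol/h; y_A = 96.44 / 714.9 = 0.1349.

0.135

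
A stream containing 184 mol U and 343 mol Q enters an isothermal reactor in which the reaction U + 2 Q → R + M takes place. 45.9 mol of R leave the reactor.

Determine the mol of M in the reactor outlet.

For R: n = n₀ + 1ξ → 45.9 = 0 + 1ξ, giving ξ = 45.9 mol.
Outlet amounts (n = n₀ + ν ξ):
  U: 184 − 1(45.9) = 138.1
  Q: 343 − 2(45.9) = 251.2
  R: 0 + 1(45.9) = 45.9
  M: 0 + 1(45.9) = 45.9

45.9 mol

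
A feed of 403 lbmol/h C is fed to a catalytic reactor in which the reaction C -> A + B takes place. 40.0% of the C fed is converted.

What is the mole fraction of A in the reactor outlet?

C reacted = 0.4 × 403 = 161.2 lbmol/h; ν_C = −1, so ξ = 161.2/1 = 161.2 lbmol/h.
Outlet amounts (n = n₀ + ν ξ):
  C: 403 − 1(161.2) = 241.8
  A: 0 + 1(161.2) = 161.2
  B: 0 + 1(161.2) = 161.2
Total out = 564.2 lbmol/h; y_A = 161.2 / 564.2 = 0.2857.

0.286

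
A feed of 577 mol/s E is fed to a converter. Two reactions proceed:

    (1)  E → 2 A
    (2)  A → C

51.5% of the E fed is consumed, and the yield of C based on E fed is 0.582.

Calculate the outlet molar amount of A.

Conversion of E: E consumed = 1ξ₁ = 0.515 × 577 → ξ₁ = 297.2 mol/s.
Yield of C: 1ξ₂ / 577 = 0.582 → ξ₂ = 335.8 mol/s.
Outlet amounts (n = n₀ + Σ ν·ξ):
  E: 577 − 1(297.2) = 279.8
  A: 0 + 2(297.2) − 1(335.8) = 258.5
  C: 0 + 1(335.8) = 335.8

258 mol/s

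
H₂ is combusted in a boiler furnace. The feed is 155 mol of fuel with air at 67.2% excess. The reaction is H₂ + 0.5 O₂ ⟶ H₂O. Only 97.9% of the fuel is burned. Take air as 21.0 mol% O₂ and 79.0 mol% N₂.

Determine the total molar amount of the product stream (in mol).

Stoichiometric O₂ = 0.5 × 155 = 77.5 mol; O₂ fed = 77.5 × 1.672 = 129.6 mol.
N₂ fed = 129.6 × 79/21 = 487.5 mol.
Fuel reacted = 0.979 × 155 → ξ = 151.7 mol.
Outlet (n = n₀ + ν ξ):
  H₂: 155 − 1(151.7) = 3.255
  O₂: 129.6 − 0.5(151.7) = 53.71
  N₂: 487.5 (inert)
  H₂O: 0 + 1(151.7) = 151.7
Total out = 3.255 + 53.71 + 487.5 + 151.7 = 696.2 mol.

696 mol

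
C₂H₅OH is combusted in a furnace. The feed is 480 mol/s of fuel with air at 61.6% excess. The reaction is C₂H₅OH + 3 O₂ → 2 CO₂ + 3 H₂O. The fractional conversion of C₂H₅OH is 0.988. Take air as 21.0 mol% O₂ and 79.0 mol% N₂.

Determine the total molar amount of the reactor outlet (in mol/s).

Stoichiometric O₂ = 3 × 480 = 1440 mol/s; O₂ fed = 1440 × 1.616 = 2327 mol/s.
N₂ fed = 2327 × 79/21 = 8754 mol/s.
Fuel reacted = 0.988 × 480 → ξ = 474.2 mol/s.
Outlet (n = n₀ + ν ξ):
  C₂H₅OH: 480 − 1(474.2) = 5.76
  O₂: 2327 − 3(474.2) = 904.3
  N₂: 8754 (inert)
  CO₂: 0 + 2(474.2) = 948.5
  H₂O: 0 + 3(474.2) = 1423
Total out = 5.76 + 904.3 + 8754 + 948.5 + 1423 = 12040 mol/s.

12000 mol/s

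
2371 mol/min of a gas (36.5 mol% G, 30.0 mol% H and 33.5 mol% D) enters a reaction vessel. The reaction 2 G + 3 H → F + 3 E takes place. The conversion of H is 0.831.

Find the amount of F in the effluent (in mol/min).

197 mol/min

H reacted = 0.831 × 711.3 = 591.1 mol/min; ν_H = −3, so ξ = 591.1/3 = 197 mol/min.
Outlet amounts (n = n₀ + ν ξ):
  G: 865.4 − 2(197) = 471.4
  H: 711.3 − 3(197) = 120.2
  F: 0 + 1(197) = 197
  E: 0 + 3(197) = 591.1
  D: 794.3 (inert)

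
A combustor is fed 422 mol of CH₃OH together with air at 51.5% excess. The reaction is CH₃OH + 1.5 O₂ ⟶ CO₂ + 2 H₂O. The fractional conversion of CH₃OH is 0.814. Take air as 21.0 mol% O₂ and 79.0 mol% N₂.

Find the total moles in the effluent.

5160 mol

Stoichiometric O₂ = 1.5 × 422 = 633 mol; O₂ fed = 633 × 1.515 = 959 mol.
N₂ fed = 959 × 79/21 = 3608 mol.
Fuel reacted = 0.814 × 422 → ξ = 343.5 mol.
Outlet (n = n₀ + ν ξ):
  CH₃OH: 422 − 1(343.5) = 78.49
  O₂: 959 − 1.5(343.5) = 443.7
  N₂: 3608 (inert)
  CO₂: 0 + 1(343.5) = 343.5
  H₂O: 0 + 2(343.5) = 687
Total out = 78.49 + 443.7 + 3608 + 343.5 + 687 = 5160 mol.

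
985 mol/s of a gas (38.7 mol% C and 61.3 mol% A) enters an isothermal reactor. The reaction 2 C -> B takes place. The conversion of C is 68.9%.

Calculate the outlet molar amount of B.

C reacted = 0.689 × 381.2 = 262.6 mol/s; ν_C = −2, so ξ = 262.6/2 = 131.3 mol/s.
Outlet amounts (n = n₀ + ν ξ):
  C: 381.2 − 2(131.3) = 118.6
  B: 0 + 1(131.3) = 131.3
  A: 603.8 (inert)

131 mol/s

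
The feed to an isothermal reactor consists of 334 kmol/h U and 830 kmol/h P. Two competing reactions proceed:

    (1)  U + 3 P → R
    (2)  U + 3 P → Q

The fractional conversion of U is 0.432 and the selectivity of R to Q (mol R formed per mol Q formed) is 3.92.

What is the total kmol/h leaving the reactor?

731 kmol/h

Conversion of U: U consumed = 0.432 × 334 = 144.3 kmol/h = 1ξ₁ + 1ξ₂.
Selectivity: 1ξ₁ / (1ξ₂) = 3.92 → ξ₁ = 3.92 ξ₂.
Substitute: (1·3.92 + 1) ξ₂ = 144.3 → ξ₂ = 29.33 kmol/h, ξ₁ = 115 kmol/h.
Outlet amounts (n = n₀ + Σ ν·ξ):
  U: 334 − 1(115) − 1(29.33) = 189.7
  P: 830 − 3(115) − 3(29.33) = 397.1
  R: 0 + 1(115) = 115
  Q: 0 + 1(29.33) = 29.33
Total out = 189.7 + 397.1 + 115 + 29.33 = 731.1 kmol/h.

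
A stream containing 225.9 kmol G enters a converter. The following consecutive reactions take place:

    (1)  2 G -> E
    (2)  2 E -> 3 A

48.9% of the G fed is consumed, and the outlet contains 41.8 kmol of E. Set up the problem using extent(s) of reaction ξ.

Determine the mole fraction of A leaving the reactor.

0.114

Conversion of G: G consumed = 2ξ₁ = 0.489 × 225.9 → ξ₁ = 55.23 kmol.
E balance: n_E = 0 + 1ξ₁ − 2ξ₂ = 41.8 → ξ₂ = (1·55.23 − 41.8)/2 = 6.716 kmol.
Outlet amounts (n = n₀ + Σ ν·ξ):
  G: 225.9 − 2(55.23) = 115.4
  E: 0 + 1(55.23) − 2(6.716) = 41.8
  A: 0 + 3(6.716) = 20.15
Total out = 177.4 kmol; y_A = 20.15 / 177.4 = 0.1136.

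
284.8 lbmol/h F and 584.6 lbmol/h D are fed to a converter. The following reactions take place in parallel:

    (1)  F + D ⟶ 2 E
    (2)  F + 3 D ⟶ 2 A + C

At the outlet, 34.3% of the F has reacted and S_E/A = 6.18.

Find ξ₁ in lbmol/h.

Conversion of F: F consumed = 0.343 × 284.8 = 97.69 lbmol/h = 1ξ₁ + 1ξ₂.
Selectivity: 2ξ₁ / (2ξ₂) = 6.18 → ξ₁ = 6.18 ξ₂.
Substitute: (1·6.18 + 1) ξ₂ = 97.69 → ξ₂ = 13.61 lbmol/h, ξ₁ = 84.08 lbmol/h.
Outlet amounts (n = n₀ + Σ ν·ξ):
  F: 284.8 − 1(84.08) − 1(13.61) = 187.1
  D: 584.6 − 1(84.08) − 3(13.61) = 459.7
  E: 0 + 2(84.08) = 168.2
  A: 0 + 2(13.61) = 27.21
  C: 0 + 1(13.61) = 13.61

ξ₁ = 84.1 lbmol/h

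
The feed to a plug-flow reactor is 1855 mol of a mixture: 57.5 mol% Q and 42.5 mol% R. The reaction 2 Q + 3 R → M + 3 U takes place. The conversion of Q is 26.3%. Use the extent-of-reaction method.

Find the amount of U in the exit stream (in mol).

421 mol

Q reacted = 0.263 × 1067 = 280.5 mol; ν_Q = −2, so ξ = 280.5/2 = 140.3 mol.
Outlet amounts (n = n₀ + ν ξ):
  Q: 1067 − 2(140.3) = 786.1
  R: 788.4 − 3(140.3) = 367.6
  M: 0 + 1(140.3) = 140.3
  U: 0 + 3(140.3) = 420.8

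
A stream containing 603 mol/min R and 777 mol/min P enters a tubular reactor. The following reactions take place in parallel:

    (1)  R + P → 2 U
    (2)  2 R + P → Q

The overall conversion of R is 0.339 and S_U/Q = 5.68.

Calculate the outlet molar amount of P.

Conversion of R: R consumed = 0.339 × 603 = 204.4 mol/min = 1ξ₁ + 2ξ₂.
Selectivity: 2ξ₁ / (1ξ₂) = 5.68 → ξ₁ = 2.84 ξ₂.
Substitute: (1·2.84 + 2) ξ₂ = 204.4 → ξ₂ = 42.23 mol/min, ξ₁ = 119.9 mol/min.
Outlet amounts (n = n₀ + Σ ν·ξ):
  R: 603 − 1(119.9) − 2(42.23) = 398.6
  P: 777 − 1(119.9) − 1(42.23) = 614.8
  U: 0 + 2(119.9) = 239.9
  Q: 0 + 1(42.23) = 42.23

615 mol/min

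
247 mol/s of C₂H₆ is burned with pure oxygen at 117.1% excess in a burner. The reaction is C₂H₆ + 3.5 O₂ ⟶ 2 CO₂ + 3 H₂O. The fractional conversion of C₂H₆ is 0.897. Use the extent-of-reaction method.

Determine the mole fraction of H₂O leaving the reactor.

Stoichiometric O₂ = 3.5 × 247 = 864.5 mol/s; O₂ fed = 864.5 × 2.171 = 1877 mol/s.
Fuel reacted = 0.897 × 247 → ξ = 221.6 mol/s.
Outlet (n = n₀ + ν ξ):
  C₂H₆: 247 − 1(221.6) = 25.44
  O₂: 1877 − 3.5(221.6) = 1101
  CO₂: 0 + 2(221.6) = 443.1
  H₂O: 0 + 3(221.6) = 664.7
Total out = 2235 mol/s; y_H₂O = 664.7 / 2235 = 0.2974.

0.297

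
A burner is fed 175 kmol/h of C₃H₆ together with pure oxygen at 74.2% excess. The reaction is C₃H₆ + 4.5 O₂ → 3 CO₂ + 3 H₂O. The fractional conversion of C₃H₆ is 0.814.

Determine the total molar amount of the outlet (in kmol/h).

1620 kmol/h

Stoichiometric O₂ = 4.5 × 175 = 787.5 kmol/h; O₂ fed = 787.5 × 1.742 = 1372 kmol/h.
Fuel reacted = 0.814 × 175 → ξ = 142.4 kmol/h.
Outlet (n = n₀ + ν ξ):
  C₃H₆: 175 − 1(142.4) = 32.55
  O₂: 1372 − 4.5(142.4) = 730.8
  CO₂: 0 + 3(142.4) = 427.3
  H₂O: 0 + 3(142.4) = 427.3
Total out = 32.55 + 730.8 + 427.3 + 427.3 = 1618 kmol/h.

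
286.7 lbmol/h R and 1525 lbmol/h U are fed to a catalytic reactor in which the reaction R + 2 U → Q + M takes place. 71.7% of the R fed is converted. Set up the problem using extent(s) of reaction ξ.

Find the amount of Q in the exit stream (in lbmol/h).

206 lbmol/h

R reacted = 0.717 × 286.7 = 205.6 lbmol/h; ν_R = −1, so ξ = 205.6/1 = 205.6 lbmol/h.
Outlet amounts (n = n₀ + ν ξ):
  R: 286.7 − 1(205.6) = 81.14
  U: 1525 − 2(205.6) = 1114
  Q: 0 + 1(205.6) = 205.6
  M: 0 + 1(205.6) = 205.6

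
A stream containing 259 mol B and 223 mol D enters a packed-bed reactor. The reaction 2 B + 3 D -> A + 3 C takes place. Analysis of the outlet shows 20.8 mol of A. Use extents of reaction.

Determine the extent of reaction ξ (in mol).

ξ = 20.8 mol

For A: n = n₀ + 1ξ → 20.8 = 0 + 1ξ, giving ξ = 20.8 mol.
Outlet amounts (n = n₀ + ν ξ):
  B: 259 − 2(20.8) = 217.4
  D: 223 − 3(20.8) = 160.6
  A: 0 + 1(20.8) = 20.8
  C: 0 + 3(20.8) = 62.4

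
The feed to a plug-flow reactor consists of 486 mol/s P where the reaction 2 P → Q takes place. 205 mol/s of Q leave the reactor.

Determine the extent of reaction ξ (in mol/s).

ξ = 205 mol/s

For Q: n = n₀ + 1ξ → 205 = 0 + 1ξ, giving ξ = 205 mol/s.
Outlet amounts (n = n₀ + ν ξ):
  P: 486 − 2(205) = 76
  Q: 0 + 1(205) = 205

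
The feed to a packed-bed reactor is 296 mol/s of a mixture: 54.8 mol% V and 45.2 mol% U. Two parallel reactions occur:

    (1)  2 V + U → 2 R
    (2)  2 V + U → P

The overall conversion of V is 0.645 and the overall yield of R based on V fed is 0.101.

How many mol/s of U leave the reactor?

81.5 mol/s

Yield of R: 2ξ₁ / 162.2 = 0.101 → ξ₁ = 8.192 mol/s.
Conversion of V: 2ξ₁ + 2ξ₂ = 0.645 × 162.2 = 104.6 → ξ₂ = 44.12 mol/s.
Outlet amounts (n = n₀ + Σ ν·ξ):
  V: 162.2 − 2(8.192) − 2(44.12) = 57.58
  U: 133.8 − 1(8.192) − 1(44.12) = 81.48
  R: 0 + 2(8.192) = 16.38
  P: 0 + 1(44.12) = 44.12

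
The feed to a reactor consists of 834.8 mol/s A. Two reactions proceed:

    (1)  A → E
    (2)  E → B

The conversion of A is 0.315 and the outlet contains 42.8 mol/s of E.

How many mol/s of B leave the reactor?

220 mol/s

Conversion of A: A consumed = 1ξ₁ = 0.315 × 834.8 → ξ₁ = 263 mol/s.
E balance: n_E = 0 + 1ξ₁ − 1ξ₂ = 42.8 → ξ₂ = (1·263 − 42.8)/1 = 220.2 mol/s.
Outlet amounts (n = n₀ + Σ ν·ξ):
  A: 834.8 − 1(263) = 571.8
  E: 0 + 1(263) − 1(220.2) = 42.8
  B: 0 + 1(220.2) = 220.2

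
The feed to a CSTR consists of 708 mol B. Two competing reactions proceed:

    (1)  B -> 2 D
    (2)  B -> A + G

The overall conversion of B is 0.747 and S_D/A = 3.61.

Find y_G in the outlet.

0.152

Conversion of B: B consumed = 0.747 × 708 = 528.9 mol = 1ξ₁ + 1ξ₂.
Selectivity: 2ξ₁ / (1ξ₂) = 3.61 → ξ₁ = 1.805 ξ₂.
Substitute: (1·1.805 + 1) ξ₂ = 528.9 → ξ₂ = 188.5 mol, ξ₁ = 340.3 mol.
Outlet amounts (n = n₀ + Σ ν·ξ):
  B: 708 − 1(340.3) − 1(188.5) = 179.1
  D: 0 + 2(340.3) = 680.7
  A: 0 + 1(188.5) = 188.5
  G: 0 + 1(188.5) = 188.5
Total out = 1237 mol; y_G = 188.5 / 1237 = 0.1524.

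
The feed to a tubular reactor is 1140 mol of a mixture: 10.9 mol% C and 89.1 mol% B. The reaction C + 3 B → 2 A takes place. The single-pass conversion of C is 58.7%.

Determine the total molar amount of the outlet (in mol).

C reacted = 0.587 × 124.3 = 72.94 mol; ν_C = −1, so ξ = 72.94/1 = 72.94 mol.
Outlet amounts (n = n₀ + ν ξ):
  C: 124.3 − 1(72.94) = 51.32
  B: 1016 − 3(72.94) = 796.9
  A: 0 + 2(72.94) = 145.9
Total out = 51.32 + 796.9 + 145.9 = 994.1 mol.

994 mol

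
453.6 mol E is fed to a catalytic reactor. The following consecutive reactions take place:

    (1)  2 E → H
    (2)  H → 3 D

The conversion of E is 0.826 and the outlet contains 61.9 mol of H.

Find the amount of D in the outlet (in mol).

Conversion of E: E consumed = 2ξ₁ = 0.826 × 453.6 → ξ₁ = 187.3 mol.
H balance: n_H = 0 + 1ξ₁ − 1ξ₂ = 61.9 → ξ₂ = (1·187.3 − 61.9)/1 = 125.4 mol.
Outlet amounts (n = n₀ + Σ ν·ξ):
  E: 453.6 − 2(187.3) = 78.93
  H: 0 + 1(187.3) − 1(125.4) = 61.9
  D: 0 + 3(125.4) = 376.3

376 mol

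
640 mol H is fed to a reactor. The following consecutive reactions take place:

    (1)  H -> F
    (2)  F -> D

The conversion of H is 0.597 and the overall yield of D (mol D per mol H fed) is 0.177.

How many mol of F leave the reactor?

269 mol

Conversion of H: H consumed = 1ξ₁ = 0.597 × 640 → ξ₁ = 382.1 mol.
Yield of D: 1ξ₂ / 640 = 0.177 → ξ₂ = 113.3 mol.
Outlet amounts (n = n₀ + Σ ν·ξ):
  H: 640 − 1(382.1) = 257.9
  F: 0 + 1(382.1) − 1(113.3) = 268.8
  D: 0 + 1(113.3) = 113.3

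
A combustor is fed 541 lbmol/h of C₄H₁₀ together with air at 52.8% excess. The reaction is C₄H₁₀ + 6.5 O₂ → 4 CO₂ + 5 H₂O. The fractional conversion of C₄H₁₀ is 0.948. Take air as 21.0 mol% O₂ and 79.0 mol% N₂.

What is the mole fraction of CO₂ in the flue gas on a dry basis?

0.0843

Stoichiometric O₂ = 6.5 × 541 = 3516 lbmol/h; O₂ fed = 3516 × 1.528 = 5373 lbmol/h.
N₂ fed = 5373 × 79/21 = 20210 lbmol/h.
Fuel reacted = 0.948 × 541 → ξ = 512.9 lbmol/h.
Outlet (n = n₀ + ν ξ):
  C₄H₁₀: 541 − 1(512.9) = 28.13
  O₂: 5373 − 6.5(512.9) = 2040
  N₂: 20210 (inert)
  CO₂: 0 + 4(512.9) = 2051
  H₂O: 0 + 5(512.9) = 2564
Dry total = 24330 lbmol/h; y_CO₂ (dry) = 2051 / 24330 = 0.08431.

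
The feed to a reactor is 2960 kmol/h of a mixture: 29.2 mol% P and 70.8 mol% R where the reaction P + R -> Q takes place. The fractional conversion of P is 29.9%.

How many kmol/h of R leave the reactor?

1840 kmol/h

P reacted = 0.299 × 864.3 = 258.4 kmol/h; ν_P = −1, so ξ = 258.4/1 = 258.4 kmol/h.
Outlet amounts (n = n₀ + ν ξ):
  P: 864.3 − 1(258.4) = 605.9
  R: 2096 − 1(258.4) = 1837
  Q: 0 + 1(258.4) = 258.4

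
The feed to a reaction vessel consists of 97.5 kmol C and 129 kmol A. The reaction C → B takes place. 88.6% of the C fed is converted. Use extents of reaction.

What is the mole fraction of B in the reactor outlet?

C reacted = 0.886 × 97.5 = 86.39 kmol; ν_C = −1, so ξ = 86.39/1 = 86.39 kmol.
Outlet amounts (n = n₀ + ν ξ):
  C: 97.5 − 1(86.39) = 11.11
  B: 0 + 1(86.39) = 86.39
  A: 129 (inert)
Total out = 226.5 kmol; y_B = 86.39 / 226.5 = 0.3814.

0.381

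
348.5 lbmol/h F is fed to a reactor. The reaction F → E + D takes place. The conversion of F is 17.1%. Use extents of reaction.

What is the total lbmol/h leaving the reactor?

408 lbmol/h

F reacted = 0.171 × 348.5 = 59.59 lbmol/h; ν_F = −1, so ξ = 59.59/1 = 59.59 lbmol/h.
Outlet amounts (n = n₀ + ν ξ):
  F: 348.5 − 1(59.59) = 288.9
  E: 0 + 1(59.59) = 59.59
  D: 0 + 1(59.59) = 59.59
Total out = 288.9 + 59.59 + 59.59 = 408.1 lbmol/h.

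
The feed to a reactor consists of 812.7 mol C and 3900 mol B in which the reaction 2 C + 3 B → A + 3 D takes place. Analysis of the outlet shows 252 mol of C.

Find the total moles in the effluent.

4430 mol

For C: n = n₀ − 2ξ → 252 = 812.7 − 2ξ, giving ξ = 280.4 mol.
Outlet amounts (n = n₀ + ν ξ):
  C: 812.7 − 2(280.4) = 252
  B: 3900 − 3(280.4) = 3059
  A: 0 + 1(280.4) = 280.4
  D: 0 + 3(280.4) = 841.1
Total out = 252 + 3059 + 280.4 + 841.1 = 4432 mol.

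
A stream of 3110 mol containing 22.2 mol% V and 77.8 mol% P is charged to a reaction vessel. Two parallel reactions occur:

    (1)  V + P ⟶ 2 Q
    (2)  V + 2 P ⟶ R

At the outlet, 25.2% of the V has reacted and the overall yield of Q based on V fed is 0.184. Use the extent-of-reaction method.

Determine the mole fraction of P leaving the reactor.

Yield of Q: 2ξ₁ / 690.4 = 0.184 → ξ₁ = 63.52 mol.
Conversion of V: 1ξ₁ + 1ξ₂ = 0.252 × 690.4 = 174 → ξ₂ = 110.5 mol.
Outlet amounts (n = n₀ + Σ ν·ξ):
  V: 690.4 − 1(63.52) − 1(110.5) = 516.4
  P: 2420 − 1(63.52) − 2(110.5) = 2135
  Q: 0 + 2(63.52) = 127
  R: 0 + 1(110.5) = 110.5
Total out = 2889 mol; y_P = 2135 / 2889 = 0.739.

0.739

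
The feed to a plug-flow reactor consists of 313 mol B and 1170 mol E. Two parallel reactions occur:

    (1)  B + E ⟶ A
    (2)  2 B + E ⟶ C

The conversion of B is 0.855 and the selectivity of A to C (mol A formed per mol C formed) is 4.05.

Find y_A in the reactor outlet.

0.147

Conversion of B: B consumed = 0.855 × 313 = 267.6 mol = 1ξ₁ + 2ξ₂.
Selectivity: 1ξ₁ / (1ξ₂) = 4.05 → ξ₁ = 4.05 ξ₂.
Substitute: (1·4.05 + 2) ξ₂ = 267.6 → ξ₂ = 44.23 mol, ξ₁ = 179.1 mol.
Outlet amounts (n = n₀ + Σ ν·ξ):
  B: 313 − 1(179.1) − 2(44.23) = 45.38
  E: 1170 − 1(179.1) − 1(44.23) = 946.6
  A: 0 + 1(179.1) = 179.1
  C: 0 + 1(44.23) = 44.23
Total out = 1215 mol; y_A = 179.1 / 1215 = 0.1474.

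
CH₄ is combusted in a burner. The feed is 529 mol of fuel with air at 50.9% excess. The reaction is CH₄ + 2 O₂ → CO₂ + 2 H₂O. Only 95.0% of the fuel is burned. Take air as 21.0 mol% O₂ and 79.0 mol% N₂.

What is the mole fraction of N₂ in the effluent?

Stoichiometric O₂ = 2 × 529 = 1058 mol; O₂ fed = 1058 × 1.509 = 1597 mol.
N₂ fed = 1597 × 79/21 = 6006 mol.
Fuel reacted = 0.95 × 529 → ξ = 502.5 mol.
Outlet (n = n₀ + ν ξ):
  CH₄: 529 − 1(502.5) = 26.45
  O₂: 1597 − 2(502.5) = 591.4
  N₂: 6006 (inert)
  CO₂: 0 + 1(502.5) = 502.5
  H₂O: 0 + 2(502.5) = 1005
Total out = 8131 mol; y_N₂ = 6006 / 8131 = 0.7386.

0.739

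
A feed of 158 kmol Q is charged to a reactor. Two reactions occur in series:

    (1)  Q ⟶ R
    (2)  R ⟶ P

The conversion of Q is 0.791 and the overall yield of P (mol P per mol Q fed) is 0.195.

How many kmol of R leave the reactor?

Conversion of Q: Q consumed = 1ξ₁ = 0.791 × 158 → ξ₁ = 125 kmol.
Yield of P: 1ξ₂ / 158 = 0.195 → ξ₂ = 30.81 kmol.
Outlet amounts (n = n₀ + Σ ν·ξ):
  Q: 158 − 1(125) = 33.02
  R: 0 + 1(125) − 1(30.81) = 94.17
  P: 0 + 1(30.81) = 30.81

94.2 kmol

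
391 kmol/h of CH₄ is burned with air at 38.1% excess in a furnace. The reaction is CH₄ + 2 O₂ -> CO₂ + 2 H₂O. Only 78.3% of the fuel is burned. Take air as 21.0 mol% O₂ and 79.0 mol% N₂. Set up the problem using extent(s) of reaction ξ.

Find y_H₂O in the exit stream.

Stoichiometric O₂ = 2 × 391 = 782 kmol/h; O₂ fed = 782 × 1.381 = 1080 kmol/h.
N₂ fed = 1080 × 79/21 = 4063 kmol/h.
Fuel reacted = 0.783 × 391 → ξ = 306.2 kmol/h.
Outlet (n = n₀ + ν ξ):
  CH₄: 391 − 1(306.2) = 84.85
  O₂: 1080 − 2(306.2) = 467.6
  N₂: 4063 (inert)
  CO₂: 0 + 1(306.2) = 306.2
  H₂O: 0 + 2(306.2) = 612.3
Total out = 5534 kmol/h; y_H₂O = 612.3 / 5534 = 0.1107.

0.111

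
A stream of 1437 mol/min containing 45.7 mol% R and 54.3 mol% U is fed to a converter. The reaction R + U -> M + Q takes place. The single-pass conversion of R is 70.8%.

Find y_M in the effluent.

0.324

R reacted = 0.708 × 656.7 = 464.9 mol/min; ν_R = −1, so ξ = 464.9/1 = 464.9 mol/min.
Outlet amounts (n = n₀ + ν ξ):
  R: 656.7 − 1(464.9) = 191.8
  U: 780.3 − 1(464.9) = 315.3
  M: 0 + 1(464.9) = 464.9
  Q: 0 + 1(464.9) = 464.9
Total out = 1437 mol/min; y_M = 464.9 / 1437 = 0.3236.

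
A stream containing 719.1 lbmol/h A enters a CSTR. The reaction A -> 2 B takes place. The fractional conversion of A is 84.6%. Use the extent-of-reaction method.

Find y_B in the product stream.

0.917

A reacted = 0.846 × 719.1 = 608.4 lbmol/h; ν_A = −1, so ξ = 608.4/1 = 608.4 lbmol/h.
Outlet amounts (n = n₀ + ν ξ):
  A: 719.1 − 1(608.4) = 110.7
  B: 0 + 2(608.4) = 1217
Total out = 1327 lbmol/h; y_B = 1217 / 1327 = 0.9166.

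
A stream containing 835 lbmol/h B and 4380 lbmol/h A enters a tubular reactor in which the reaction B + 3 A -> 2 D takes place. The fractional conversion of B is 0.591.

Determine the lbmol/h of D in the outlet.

B reacted = 0.591 × 835 = 493.5 lbmol/h; ν_B = −1, so ξ = 493.5/1 = 493.5 lbmol/h.
Outlet amounts (n = n₀ + ν ξ):
  B: 835 − 1(493.5) = 341.5
  A: 4380 − 3(493.5) = 2900
  D: 0 + 2(493.5) = 987

987 lbmol/h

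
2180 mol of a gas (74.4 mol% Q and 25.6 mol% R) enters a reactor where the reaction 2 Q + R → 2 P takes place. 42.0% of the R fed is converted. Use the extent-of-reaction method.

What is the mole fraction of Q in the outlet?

0.593

R reacted = 0.42 × 558.1 = 234.4 mol; ν_R = −1, so ξ = 234.4/1 = 234.4 mol.
Outlet amounts (n = n₀ + ν ξ):
  Q: 1622 − 2(234.4) = 1153
  R: 558.1 − 1(234.4) = 323.7
  P: 0 + 2(234.4) = 468.8
Total out = 1946 mol; y_Q = 1153 / 1946 = 0.5927.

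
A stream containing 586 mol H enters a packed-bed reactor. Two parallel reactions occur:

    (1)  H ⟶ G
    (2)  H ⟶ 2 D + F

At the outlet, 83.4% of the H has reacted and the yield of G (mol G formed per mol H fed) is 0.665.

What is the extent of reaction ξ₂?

ξ₂ = 99 mol

Yield of G: 1ξ₁ / 586 = 0.665 → ξ₁ = 389.7 mol.
Conversion of H: 1ξ₁ + 1ξ₂ = 0.834 × 586 = 488.7 → ξ₂ = 99.03 mol.
Outlet amounts (n = n₀ + Σ ν·ξ):
  H: 586 − 1(389.7) − 1(99.03) = 97.28
  G: 0 + 1(389.7) = 389.7
  D: 0 + 2(99.03) = 198.1
  F: 0 + 1(99.03) = 99.03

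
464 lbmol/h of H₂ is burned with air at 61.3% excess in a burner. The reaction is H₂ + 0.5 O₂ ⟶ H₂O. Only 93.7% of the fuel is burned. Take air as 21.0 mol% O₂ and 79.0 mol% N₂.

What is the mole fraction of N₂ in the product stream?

Stoichiometric O₂ = 0.5 × 464 = 232 lbmol/h; O₂ fed = 232 × 1.613 = 374.2 lbmol/h.
N₂ fed = 374.2 × 79/21 = 1408 lbmol/h.
Fuel reacted = 0.937 × 464 → ξ = 434.8 lbmol/h.
Outlet (n = n₀ + ν ξ):
  H₂: 464 − 1(434.8) = 29.23
  O₂: 374.2 − 0.5(434.8) = 156.8
  N₂: 1408 (inert)
  H₂O: 0 + 1(434.8) = 434.8
Total out = 2029 lbmol/h; y_N₂ = 1408 / 2029 = 0.694.

0.694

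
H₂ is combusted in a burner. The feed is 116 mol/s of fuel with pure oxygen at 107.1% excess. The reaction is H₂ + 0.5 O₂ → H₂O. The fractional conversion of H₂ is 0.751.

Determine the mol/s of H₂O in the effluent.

87.1 mol/s

Stoichiometric O₂ = 0.5 × 116 = 58 mol/s; O₂ fed = 58 × 2.071 = 120.1 mol/s.
Fuel reacted = 0.751 × 116 → ξ = 87.12 mol/s.
Outlet (n = n₀ + ν ξ):
  H₂: 116 − 1(87.12) = 28.88
  O₂: 120.1 − 0.5(87.12) = 76.56
  H₂O: 0 + 1(87.12) = 87.12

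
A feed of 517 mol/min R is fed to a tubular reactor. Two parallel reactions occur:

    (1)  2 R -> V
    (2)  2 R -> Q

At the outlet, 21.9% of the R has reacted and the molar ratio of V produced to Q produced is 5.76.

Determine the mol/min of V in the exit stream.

48.2 mol/min

Conversion of R: R consumed = 0.219 × 517 = 113.2 mol/min = 2ξ₁ + 2ξ₂.
Selectivity: 1ξ₁ / (1ξ₂) = 5.76 → ξ₁ = 5.76 ξ₂.
Substitute: (2·5.76 + 2) ξ₂ = 113.2 → ξ₂ = 8.374 mol/min, ξ₁ = 48.24 mol/min.
Outlet amounts (n = n₀ + Σ ν·ξ):
  R: 517 − 2(48.24) − 2(8.374) = 403.8
  V: 0 + 1(48.24) = 48.24
  Q: 0 + 1(8.374) = 8.374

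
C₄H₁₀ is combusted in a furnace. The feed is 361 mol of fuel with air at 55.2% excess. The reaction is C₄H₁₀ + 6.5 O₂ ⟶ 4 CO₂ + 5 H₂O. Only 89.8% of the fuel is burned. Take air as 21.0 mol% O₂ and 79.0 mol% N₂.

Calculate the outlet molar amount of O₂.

1530 mol

Stoichiometric O₂ = 6.5 × 361 = 2346 mol; O₂ fed = 2346 × 1.552 = 3642 mol.
N₂ fed = 3642 × 79/21 = 13700 mol.
Fuel reacted = 0.898 × 361 → ξ = 324.2 mol.
Outlet (n = n₀ + ν ξ):
  C₄H₁₀: 361 − 1(324.2) = 36.82
  O₂: 3642 − 6.5(324.2) = 1535
  N₂: 13700 (inert)
  CO₂: 0 + 4(324.2) = 1297
  H₂O: 0 + 5(324.2) = 1621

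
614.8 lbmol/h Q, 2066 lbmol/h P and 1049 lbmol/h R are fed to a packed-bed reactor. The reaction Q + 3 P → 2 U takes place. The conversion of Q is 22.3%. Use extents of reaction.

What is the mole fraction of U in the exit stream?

Q reacted = 0.223 × 614.8 = 137.1 lbmol/h; ν_Q = −1, so ξ = 137.1/1 = 137.1 lbmol/h.
Outlet amounts (n = n₀ + ν ξ):
  Q: 614.8 − 1(137.1) = 477.7
  P: 2066 − 3(137.1) = 1655
  U: 0 + 2(137.1) = 274.2
  R: 1049 (inert)
Total out = 3456 lbmol/h; y_U = 274.2 / 3456 = 0.07935.

0.0793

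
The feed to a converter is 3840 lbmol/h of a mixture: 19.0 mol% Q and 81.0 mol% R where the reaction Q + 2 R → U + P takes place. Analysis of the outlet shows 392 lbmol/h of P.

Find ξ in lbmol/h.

ξ = 392 lbmol/h

For P: n = n₀ + 1ξ → 392 = 0 + 1ξ, giving ξ = 392 lbmol/h.
Outlet amounts (n = n₀ + ν ξ):
  Q: 729.6 − 1(392) = 337.6
  R: 3110 − 2(392) = 2326
  U: 0 + 1(392) = 392
  P: 0 + 1(392) = 392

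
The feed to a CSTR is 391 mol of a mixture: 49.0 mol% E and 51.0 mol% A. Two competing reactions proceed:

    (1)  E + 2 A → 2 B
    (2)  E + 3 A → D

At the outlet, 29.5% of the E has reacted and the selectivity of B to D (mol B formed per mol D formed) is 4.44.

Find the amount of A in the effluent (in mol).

68.8 mol

Conversion of E: E consumed = 0.295 × 191.6 = 56.52 mol = 1ξ₁ + 1ξ₂.
Selectivity: 2ξ₁ / (1ξ₂) = 4.44 → ξ₁ = 2.22 ξ₂.
Substitute: (1·2.22 + 1) ξ₂ = 56.52 → ξ₂ = 17.55 mol, ξ₁ = 38.97 mol.
Outlet amounts (n = n₀ + Σ ν·ξ):
  E: 191.6 − 1(38.97) − 1(17.55) = 135.1
  A: 199.4 − 2(38.97) − 3(17.55) = 68.82
  B: 0 + 2(38.97) = 77.93
  D: 0 + 1(17.55) = 17.55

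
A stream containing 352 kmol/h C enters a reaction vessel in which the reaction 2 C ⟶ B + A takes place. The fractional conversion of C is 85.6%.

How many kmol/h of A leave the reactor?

151 kmol/h

C reacted = 0.856 × 352 = 301.3 kmol/h; ν_C = −2, so ξ = 301.3/2 = 150.7 kmol/h.
Outlet amounts (n = n₀ + ν ξ):
  C: 352 − 2(150.7) = 50.69
  B: 0 + 1(150.7) = 150.7
  A: 0 + 1(150.7) = 150.7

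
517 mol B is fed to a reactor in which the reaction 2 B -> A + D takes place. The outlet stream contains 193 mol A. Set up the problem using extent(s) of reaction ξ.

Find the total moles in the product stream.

For A: n = n₀ + 1ξ → 193 = 0 + 1ξ, giving ξ = 193 mol.
Outlet amounts (n = n₀ + ν ξ):
  B: 517 − 2(193) = 131
  A: 0 + 1(193) = 193
  D: 0 + 1(193) = 193
Total out = 131 + 193 + 193 = 517 mol.

517 mol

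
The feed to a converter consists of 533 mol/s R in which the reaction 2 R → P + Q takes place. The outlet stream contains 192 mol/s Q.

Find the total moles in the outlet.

For Q: n = n₀ + 1ξ → 192 = 0 + 1ξ, giving ξ = 192 mol/s.
Outlet amounts (n = n₀ + ν ξ):
  R: 533 − 2(192) = 149
  P: 0 + 1(192) = 192
  Q: 0 + 1(192) = 192
Total out = 149 + 192 + 192 = 533 mol/s.

533 mol/s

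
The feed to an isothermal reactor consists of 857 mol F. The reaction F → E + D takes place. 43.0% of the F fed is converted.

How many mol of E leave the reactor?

F reacted = 0.43 × 857 = 368.5 mol; ν_F = −1, so ξ = 368.5/1 = 368.5 mol.
Outlet amounts (n = n₀ + ν ξ):
  F: 857 − 1(368.5) = 488.5
  E: 0 + 1(368.5) = 368.5
  D: 0 + 1(368.5) = 368.5

369 mol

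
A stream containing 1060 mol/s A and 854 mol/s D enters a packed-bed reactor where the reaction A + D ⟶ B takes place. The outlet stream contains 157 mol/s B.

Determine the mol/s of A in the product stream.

For B: n = n₀ + 1ξ → 157 = 0 + 1ξ, giving ξ = 157 mol/s.
Outlet amounts (n = n₀ + ν ξ):
  A: 1060 − 1(157) = 903
  D: 854 − 1(157) = 697
  B: 0 + 1(157) = 157

903 mol/s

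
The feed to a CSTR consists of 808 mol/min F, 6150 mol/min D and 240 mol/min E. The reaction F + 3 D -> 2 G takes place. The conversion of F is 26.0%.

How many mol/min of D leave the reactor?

5520 mol/min

F reacted = 0.26 × 808 = 210.1 mol/min; ν_F = −1, so ξ = 210.1/1 = 210.1 mol/min.
Outlet amounts (n = n₀ + ν ξ):
  F: 808 − 1(210.1) = 597.9
  D: 6150 − 3(210.1) = 5520
  G: 0 + 2(210.1) = 420.2
  E: 240 (inert)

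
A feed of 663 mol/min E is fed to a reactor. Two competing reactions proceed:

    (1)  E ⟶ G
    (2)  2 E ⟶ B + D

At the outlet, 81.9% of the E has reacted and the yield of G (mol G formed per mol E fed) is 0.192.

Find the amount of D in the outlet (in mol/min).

Yield of G: 1ξ₁ / 663 = 0.192 → ξ₁ = 127.3 mol/min.
Conversion of E: 1ξ₁ + 2ξ₂ = 0.819 × 663 = 543 → ξ₂ = 207.9 mol/min.
Outlet amounts (n = n₀ + Σ ν·ξ):
  E: 663 − 1(127.3) − 2(207.9) = 120
  G: 0 + 1(127.3) = 127.3
  B: 0 + 1(207.9) = 207.9
  D: 0 + 1(207.9) = 207.9

208 mol/min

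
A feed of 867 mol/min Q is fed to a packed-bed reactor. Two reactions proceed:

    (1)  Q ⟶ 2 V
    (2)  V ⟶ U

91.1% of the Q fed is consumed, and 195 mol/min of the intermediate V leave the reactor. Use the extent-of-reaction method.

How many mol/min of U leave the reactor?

1380 mol/min

Conversion of Q: Q consumed = 1ξ₁ = 0.911 × 867 → ξ₁ = 789.8 mol/min.
V balance: n_V = 0 + 2ξ₁ − 1ξ₂ = 195 → ξ₂ = (2·789.8 − 195)/1 = 1385 mol/min.
Outlet amounts (n = n₀ + Σ ν·ξ):
  Q: 867 − 1(789.8) = 77.16
  V: 0 + 2(789.8) − 1(1385) = 195
  U: 0 + 1(1385) = 1385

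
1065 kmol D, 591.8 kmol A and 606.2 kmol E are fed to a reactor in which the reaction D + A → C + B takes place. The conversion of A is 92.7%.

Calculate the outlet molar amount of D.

516 kmol

A reacted = 0.927 × 591.8 = 548.6 kmol; ν_A = −1, so ξ = 548.6/1 = 548.6 kmol.
Outlet amounts (n = n₀ + ν ξ):
  D: 1065 − 1(548.6) = 516.4
  A: 591.8 − 1(548.6) = 43.2
  C: 0 + 1(548.6) = 548.6
  B: 0 + 1(548.6) = 548.6
  E: 606.2 (inert)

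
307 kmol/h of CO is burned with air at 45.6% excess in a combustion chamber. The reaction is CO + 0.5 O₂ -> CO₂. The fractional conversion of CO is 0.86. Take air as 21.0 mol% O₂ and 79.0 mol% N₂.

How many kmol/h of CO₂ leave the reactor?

Stoichiometric O₂ = 0.5 × 307 = 153.5 kmol/h; O₂ fed = 153.5 × 1.456 = 223.5 kmol/h.
N₂ fed = 223.5 × 79/21 = 840.8 kmol/h.
Fuel reacted = 0.86 × 307 → ξ = 264 kmol/h.
Outlet (n = n₀ + ν ξ):
  CO: 307 − 1(264) = 42.98
  O₂: 223.5 − 0.5(264) = 91.49
  N₂: 840.8 (inert)
  CO₂: 0 + 1(264) = 264

264 kmol/h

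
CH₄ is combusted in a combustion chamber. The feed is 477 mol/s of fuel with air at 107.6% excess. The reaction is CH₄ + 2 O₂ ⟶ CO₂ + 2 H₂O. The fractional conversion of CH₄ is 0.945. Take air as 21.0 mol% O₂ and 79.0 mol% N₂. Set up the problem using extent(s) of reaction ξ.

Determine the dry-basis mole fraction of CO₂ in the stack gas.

Stoichiometric O₂ = 2 × 477 = 954 mol/s; O₂ fed = 954 × 2.076 = 1981 mol/s.
N₂ fed = 1981 × 79/21 = 7450 mol/s.
Fuel reacted = 0.945 × 477 → ξ = 450.8 mol/s.
Outlet (n = n₀ + ν ξ):
  CH₄: 477 − 1(450.8) = 26.24
  O₂: 1981 − 2(450.8) = 1079
  N₂: 7450 (inert)
  CO₂: 0 + 1(450.8) = 450.8
  H₂O: 0 + 2(450.8) = 901.5
Dry total = 9006 mol/s; y_CO₂ (dry) = 450.8 / 9006 = 0.05005.

0.05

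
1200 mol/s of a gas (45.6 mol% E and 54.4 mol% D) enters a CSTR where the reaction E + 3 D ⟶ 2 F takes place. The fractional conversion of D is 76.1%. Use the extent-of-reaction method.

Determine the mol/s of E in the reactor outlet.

D reacted = 0.761 × 652.8 = 496.8 mol/s; ν_D = −3, so ξ = 496.8/3 = 165.6 mol/s.
Outlet amounts (n = n₀ + ν ξ):
  E: 547.2 − 1(165.6) = 381.6
  D: 652.8 − 3(165.6) = 156
  F: 0 + 2(165.6) = 331.2

382 mol/s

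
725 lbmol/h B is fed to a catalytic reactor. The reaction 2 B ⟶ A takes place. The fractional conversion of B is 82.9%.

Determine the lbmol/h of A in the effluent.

301 lbmol/h

B reacted = 0.829 × 725 = 601 lbmol/h; ν_B = −2, so ξ = 601/2 = 300.5 lbmol/h.
Outlet amounts (n = n₀ + ν ξ):
  B: 725 − 2(300.5) = 124
  A: 0 + 1(300.5) = 300.5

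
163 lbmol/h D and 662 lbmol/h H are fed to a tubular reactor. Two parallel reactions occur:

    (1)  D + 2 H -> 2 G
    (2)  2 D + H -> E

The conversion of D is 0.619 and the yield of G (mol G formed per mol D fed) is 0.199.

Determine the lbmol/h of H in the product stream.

587 lbmol/h

Yield of G: 2ξ₁ / 163 = 0.199 → ξ₁ = 16.22 lbmol/h.
Conversion of D: 1ξ₁ + 2ξ₂ = 0.619 × 163 = 100.9 → ξ₂ = 42.34 lbmol/h.
Outlet amounts (n = n₀ + Σ ν·ξ):
  D: 163 − 1(16.22) − 2(42.34) = 62.1
  H: 662 − 2(16.22) − 1(42.34) = 587.2
  G: 0 + 2(16.22) = 32.44
  E: 0 + 1(42.34) = 42.34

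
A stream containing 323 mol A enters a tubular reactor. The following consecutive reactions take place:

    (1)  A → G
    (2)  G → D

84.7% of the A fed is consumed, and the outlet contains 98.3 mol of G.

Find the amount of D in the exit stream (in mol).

175 mol

Conversion of A: A consumed = 1ξ₁ = 0.847 × 323 → ξ₁ = 273.6 mol.
G balance: n_G = 0 + 1ξ₁ − 1ξ₂ = 98.3 → ξ₂ = (1·273.6 − 98.3)/1 = 175.3 mol.
Outlet amounts (n = n₀ + Σ ν·ξ):
  A: 323 − 1(273.6) = 49.42
  G: 0 + 1(273.6) − 1(175.3) = 98.3
  D: 0 + 1(175.3) = 175.3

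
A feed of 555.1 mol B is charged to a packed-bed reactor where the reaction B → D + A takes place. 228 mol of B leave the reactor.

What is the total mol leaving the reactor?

For B: n = n₀ − 1ξ → 228 = 555.1 − 1ξ, giving ξ = 327.1 mol.
Outlet amounts (n = n₀ + ν ξ):
  B: 555.1 − 1(327.1) = 228
  D: 0 + 1(327.1) = 327.1
  A: 0 + 1(327.1) = 327.1
Total out = 228 + 327.1 + 327.1 = 882.2 mol.

882 mol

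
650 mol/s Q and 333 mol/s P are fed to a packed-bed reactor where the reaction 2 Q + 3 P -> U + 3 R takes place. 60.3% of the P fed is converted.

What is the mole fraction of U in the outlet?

0.0731

P reacted = 0.603 × 333 = 200.8 mol/s; ν_P = −3, so ξ = 200.8/3 = 66.93 mol/s.
Outlet amounts (n = n₀ + ν ξ):
  Q: 650 − 2(66.93) = 516.1
  P: 333 − 3(66.93) = 132.2
  U: 0 + 1(66.93) = 66.93
  R: 0 + 3(66.93) = 200.8
Total out = 916.1 mol/s; y_U = 66.93 / 916.1 = 0.07307.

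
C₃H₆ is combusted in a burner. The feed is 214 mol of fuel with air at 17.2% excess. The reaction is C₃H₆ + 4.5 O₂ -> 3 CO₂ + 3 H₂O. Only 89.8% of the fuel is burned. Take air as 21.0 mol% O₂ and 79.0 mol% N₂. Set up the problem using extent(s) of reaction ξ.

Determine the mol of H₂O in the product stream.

577 mol

Stoichiometric O₂ = 4.5 × 214 = 963 mol; O₂ fed = 963 × 1.172 = 1129 mol.
N₂ fed = 1129 × 79/21 = 4246 mol.
Fuel reacted = 0.898 × 214 → ξ = 192.2 mol.
Outlet (n = n₀ + ν ξ):
  C₃H₆: 214 − 1(192.2) = 21.83
  O₂: 1129 − 4.5(192.2) = 263.9
  N₂: 4246 (inert)
  CO₂: 0 + 3(192.2) = 576.5
  H₂O: 0 + 3(192.2) = 576.5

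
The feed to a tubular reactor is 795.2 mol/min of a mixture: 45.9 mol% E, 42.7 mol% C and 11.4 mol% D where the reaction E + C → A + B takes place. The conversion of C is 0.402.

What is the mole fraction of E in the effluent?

C reacted = 0.402 × 339.6 = 136.5 mol/min; ν_C = −1, so ξ = 136.5/1 = 136.5 mol/min.
Outlet amounts (n = n₀ + ν ξ):
  E: 365 − 1(136.5) = 228.5
  C: 339.6 − 1(136.5) = 203.1
  A: 0 + 1(136.5) = 136.5
  B: 0 + 1(136.5) = 136.5
  D: 90.65 (inert)
Total out = 795.2 mol/min; y_E = 228.5 / 795.2 = 0.2873.

0.287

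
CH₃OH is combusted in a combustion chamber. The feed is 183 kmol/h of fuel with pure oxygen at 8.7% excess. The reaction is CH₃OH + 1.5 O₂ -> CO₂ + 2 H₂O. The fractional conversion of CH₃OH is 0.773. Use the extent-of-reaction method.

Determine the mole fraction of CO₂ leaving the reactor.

Stoichiometric O₂ = 1.5 × 183 = 274.5 kmol/h; O₂ fed = 274.5 × 1.087 = 298.4 kmol/h.
Fuel reacted = 0.773 × 183 → ξ = 141.5 kmol/h.
Outlet (n = n₀ + ν ξ):
  CH₃OH: 183 − 1(141.5) = 41.54
  O₂: 298.4 − 1.5(141.5) = 86.19
  CO₂: 0 + 1(141.5) = 141.5
  H₂O: 0 + 2(141.5) = 282.9
Total out = 552.1 kmol/h; y_CO₂ = 141.5 / 552.1 = 0.2562.

0.256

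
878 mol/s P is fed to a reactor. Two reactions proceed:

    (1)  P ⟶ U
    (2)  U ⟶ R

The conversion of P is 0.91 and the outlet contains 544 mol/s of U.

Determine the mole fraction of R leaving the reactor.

0.29

Conversion of P: P consumed = 1ξ₁ = 0.91 × 878 → ξ₁ = 799 mol/s.
U balance: n_U = 0 + 1ξ₁ − 1ξ₂ = 544 → ξ₂ = (1·799 − 544)/1 = 255 mol/s.
Outlet amounts (n = n₀ + Σ ν·ξ):
  P: 878 − 1(799) = 79.02
  U: 0 + 1(799) − 1(255) = 544
  R: 0 + 1(255) = 255
Total out = 878 mol/s; y_R = 255 / 878 = 0.2904.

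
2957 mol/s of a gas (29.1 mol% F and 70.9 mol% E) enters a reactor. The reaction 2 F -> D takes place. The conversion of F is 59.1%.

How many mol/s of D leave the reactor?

F reacted = 0.591 × 860.5 = 508.5 mol/s; ν_F = −2, so ξ = 508.5/2 = 254.3 mol/s.
Outlet amounts (n = n₀ + ν ξ):
  F: 860.5 − 2(254.3) = 351.9
  D: 0 + 1(254.3) = 254.3
  E: 2097 (inert)

254 mol/s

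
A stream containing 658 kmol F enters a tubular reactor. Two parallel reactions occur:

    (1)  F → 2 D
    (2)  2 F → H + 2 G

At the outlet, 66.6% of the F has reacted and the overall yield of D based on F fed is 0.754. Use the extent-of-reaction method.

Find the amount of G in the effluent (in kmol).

Yield of D: 2ξ₁ / 658 = 0.754 → ξ₁ = 248.1 kmol.
Conversion of F: 1ξ₁ + 2ξ₂ = 0.666 × 658 = 438.2 → ξ₂ = 95.08 kmol.
Outlet amounts (n = n₀ + Σ ν·ξ):
  F: 658 − 1(248.1) − 2(95.08) = 219.8
  D: 0 + 2(248.1) = 496.1
  H: 0 + 1(95.08) = 95.08
  G: 0 + 2(95.08) = 190.2

190 kmol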